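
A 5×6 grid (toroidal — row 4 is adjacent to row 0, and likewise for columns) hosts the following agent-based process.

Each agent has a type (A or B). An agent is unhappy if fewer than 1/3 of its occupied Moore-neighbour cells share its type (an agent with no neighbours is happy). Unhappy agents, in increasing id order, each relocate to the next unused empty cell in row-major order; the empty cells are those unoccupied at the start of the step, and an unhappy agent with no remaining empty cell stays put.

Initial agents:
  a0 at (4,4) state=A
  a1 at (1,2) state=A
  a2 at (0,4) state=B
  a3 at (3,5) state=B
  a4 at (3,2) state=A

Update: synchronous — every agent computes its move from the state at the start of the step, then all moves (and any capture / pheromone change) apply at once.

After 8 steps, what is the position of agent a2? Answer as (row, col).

(0, 1)

t=1: a0@(0,0):A a1@(1,2):A a2@(0,1):B a3@(0,2):B a4@(3,2):A
t=2: a0@(0,3):A a1@(0,4):A a2@(0,1):B a3@(0,2):B a4@(3,2):A
t=3: (unchanged — steady state)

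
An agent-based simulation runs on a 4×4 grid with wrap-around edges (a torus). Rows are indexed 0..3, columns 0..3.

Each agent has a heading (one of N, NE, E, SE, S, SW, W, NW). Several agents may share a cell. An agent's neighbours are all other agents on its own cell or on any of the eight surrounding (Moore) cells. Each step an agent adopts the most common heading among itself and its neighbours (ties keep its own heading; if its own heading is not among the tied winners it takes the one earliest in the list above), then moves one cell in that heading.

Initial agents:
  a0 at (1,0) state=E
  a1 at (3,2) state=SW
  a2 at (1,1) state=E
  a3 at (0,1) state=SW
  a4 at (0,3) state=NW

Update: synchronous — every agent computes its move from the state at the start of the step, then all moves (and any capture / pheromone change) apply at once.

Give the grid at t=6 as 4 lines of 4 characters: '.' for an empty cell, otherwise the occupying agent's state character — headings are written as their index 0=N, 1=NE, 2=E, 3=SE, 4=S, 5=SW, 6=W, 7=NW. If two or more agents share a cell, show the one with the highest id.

t=1: a0@(1,1):E a1@(0,1):SW a2@(1,2):E a3@(1,0):SW a4@(3,2):NW
t=2: a0@(1,2):E a1@(1,0):SW a2@(1,3):E a3@(2,3):SW a4@(2,1):NW
t=3: a0@(1,3):E a1@(2,3):SW a2@(1,0):E a3@(3,2):SW a4@(1,0):NW
t=4: a0@(1,0):E a1@(3,2):SW a2@(1,1):E a3@(0,1):SW a4@(1,1):E
t=5: a0@(1,1):E a1@(0,1):SW a2@(1,2):E a3@(0,2):E a4@(1,2):E
t=6: a0@(1,2):E a1@(0,2):E a2@(1,3):E a3@(0,3):E a4@(1,3):E

..22
..22
....
....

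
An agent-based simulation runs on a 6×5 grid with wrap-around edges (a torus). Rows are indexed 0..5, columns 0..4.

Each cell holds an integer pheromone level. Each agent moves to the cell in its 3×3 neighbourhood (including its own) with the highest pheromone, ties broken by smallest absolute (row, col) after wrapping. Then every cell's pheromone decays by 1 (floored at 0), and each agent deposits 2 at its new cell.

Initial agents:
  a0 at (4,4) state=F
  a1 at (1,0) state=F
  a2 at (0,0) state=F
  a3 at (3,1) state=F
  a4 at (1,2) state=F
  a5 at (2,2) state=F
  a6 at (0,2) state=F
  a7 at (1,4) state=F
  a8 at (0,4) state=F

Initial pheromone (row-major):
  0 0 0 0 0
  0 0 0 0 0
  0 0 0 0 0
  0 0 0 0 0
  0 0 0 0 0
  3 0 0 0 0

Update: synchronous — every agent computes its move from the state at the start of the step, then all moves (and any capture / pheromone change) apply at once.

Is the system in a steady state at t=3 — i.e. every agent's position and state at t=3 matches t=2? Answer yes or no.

no

t=1: a0@(5,0) a1@(0,0) a2@(5,0) a3@(2,0) a4@(0,1) a5@(1,1) a6@(0,1) a7@(0,0) a8@(5,0) | pheromone: 4 4 0 0 0 / 0 2 0 0 0 / 2 0 0 0 0 / 0 0 0 0 0 / 0 0 0 0 0 / 8 0 0 0 0
t=2: a0@(5,0) a1@(5,0) a2@(5,0) a3@(1,1) a4@(5,0) a5@(0,0) a6@(5,0) a7@(5,0) a8@(5,0) | pheromone: 5 3 0 0 0 / 0 3 0 0 0 / 1 0 0 0 0 / 0 0 0 0 0 / 0 0 0 0 0 / 21 0 0 0 0
t=3: a0@(5,0) a1@(5,0) a2@(5,0) a3@(0,0) a4@(5,0) a5@(5,0) a6@(5,0) a7@(5,0) a8@(5,0) | pheromone: 6 2 0 0 0 / 0 2 0 0 0 / 0 0 0 0 0 / 0 0 0 0 0 / 0 0 0 0 0 / 36 0 0 0 0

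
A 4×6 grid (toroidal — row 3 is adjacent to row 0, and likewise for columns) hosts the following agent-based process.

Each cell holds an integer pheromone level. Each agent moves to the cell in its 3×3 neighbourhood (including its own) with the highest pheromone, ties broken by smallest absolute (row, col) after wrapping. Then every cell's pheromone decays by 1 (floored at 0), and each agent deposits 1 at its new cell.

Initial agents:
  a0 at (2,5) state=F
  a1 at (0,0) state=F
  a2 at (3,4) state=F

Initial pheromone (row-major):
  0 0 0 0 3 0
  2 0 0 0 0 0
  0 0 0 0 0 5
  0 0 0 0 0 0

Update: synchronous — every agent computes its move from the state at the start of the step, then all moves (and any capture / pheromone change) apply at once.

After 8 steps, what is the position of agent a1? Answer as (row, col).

(2, 5)

t=1: a0@(2,5) a1@(1,0) a2@(2,5) | pheromone: 0 0 0 0 2 0 / 2 0 0 0 0 0 / 0 0 0 0 0 6 / 0 0 0 0 0 0
t=2: a0@(2,5) a1@(2,5) a2@(2,5) | pheromone: 0 0 0 0 1 0 / 1 0 0 0 0 0 / 0 0 0 0 0 8 / 0 0 0 0 0 0
t=3: a0@(2,5) a1@(2,5) a2@(2,5) | pheromone: 0 0 0 0 0 0 / 0 0 0 0 0 0 / 0 0 0 0 0 10 / 0 0 0 0 0 0
t=4: a0@(2,5) a1@(2,5) a2@(2,5) | pheromone: 0 0 0 0 0 0 / 0 0 0 0 0 0 / 0 0 0 0 0 12 / 0 0 0 0 0 0
t=5: a0@(2,5) a1@(2,5) a2@(2,5) | pheromone: 0 0 0 0 0 0 / 0 0 0 0 0 0 / 0 0 0 0 0 14 / 0 0 0 0 0 0
t=6: a0@(2,5) a1@(2,5) a2@(2,5) | pheromone: 0 0 0 0 0 0 / 0 0 0 0 0 0 / 0 0 0 0 0 16 / 0 0 0 0 0 0
t=7: a0@(2,5) a1@(2,5) a2@(2,5) | pheromone: 0 0 0 0 0 0 / 0 0 0 0 0 0 / 0 0 0 0 0 18 / 0 0 0 0 0 0
t=8: a0@(2,5) a1@(2,5) a2@(2,5) | pheromone: 0 0 0 0 0 0 / 0 0 0 0 0 0 / 0 0 0 0 0 20 / 0 0 0 0 0 0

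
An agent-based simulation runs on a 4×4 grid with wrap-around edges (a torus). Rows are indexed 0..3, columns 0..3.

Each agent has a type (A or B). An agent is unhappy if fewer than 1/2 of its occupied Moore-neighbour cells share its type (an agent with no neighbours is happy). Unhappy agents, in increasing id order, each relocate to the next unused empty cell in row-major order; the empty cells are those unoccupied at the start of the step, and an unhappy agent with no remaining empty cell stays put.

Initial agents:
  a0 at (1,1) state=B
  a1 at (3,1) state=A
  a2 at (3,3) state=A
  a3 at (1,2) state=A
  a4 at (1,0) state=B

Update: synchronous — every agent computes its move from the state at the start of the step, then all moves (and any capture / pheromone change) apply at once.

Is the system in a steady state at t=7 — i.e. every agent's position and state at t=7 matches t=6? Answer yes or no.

yes

t=1: a0@(1,1):B a1@(3,1):A a2@(3,3):A a3@(0,0):A a4@(1,0):B
t=2: (unchanged — steady state)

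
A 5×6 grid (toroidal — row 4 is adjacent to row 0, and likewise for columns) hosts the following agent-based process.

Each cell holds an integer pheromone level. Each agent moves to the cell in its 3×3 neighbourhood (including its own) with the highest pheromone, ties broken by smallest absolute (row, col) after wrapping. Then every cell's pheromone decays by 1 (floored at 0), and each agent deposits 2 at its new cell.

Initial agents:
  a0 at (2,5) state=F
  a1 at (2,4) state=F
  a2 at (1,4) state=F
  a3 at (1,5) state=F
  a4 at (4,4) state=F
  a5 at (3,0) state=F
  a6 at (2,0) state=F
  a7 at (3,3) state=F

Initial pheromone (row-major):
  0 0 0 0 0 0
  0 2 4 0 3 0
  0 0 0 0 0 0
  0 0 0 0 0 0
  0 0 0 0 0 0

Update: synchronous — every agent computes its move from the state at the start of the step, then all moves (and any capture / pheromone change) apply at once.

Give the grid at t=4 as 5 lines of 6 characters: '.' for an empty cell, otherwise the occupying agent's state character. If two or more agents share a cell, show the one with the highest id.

t=1: a0@(1,4) a1@(1,4) a2@(1,4) a3@(1,4) a4@(0,3) a5@(2,0) a6@(1,1) a7@(2,2) | pheromone: 0 0 0 2 0 0 / 0 3 3 0 10 0 / 2 0 2 0 0 0 / 0 0 0 0 0 0 / 0 0 0 0 0 0
t=2: a0@(1,4) a1@(1,4) a2@(1,4) a3@(1,4) a4@(1,4) a5@(1,1) a6@(1,1) a7@(1,1) | pheromone: 0 0 0 1 0 0 / 0 8 2 0 19 0 / 1 0 1 0 0 0 / 0 0 0 0 0 0 / 0 0 0 0 0 0
t=3: a0@(1,4) a1@(1,4) a2@(1,4) a3@(1,4) a4@(1,4) a5@(1,1) a6@(1,1) a7@(1,1) | pheromone: 0 0 0 0 0 0 / 0 13 1 0 28 0 / 0 0 0 0 0 0 / 0 0 0 0 0 0 / 0 0 0 0 0 0
t=4: a0@(1,4) a1@(1,4) a2@(1,4) a3@(1,4) a4@(1,4) a5@(1,1) a6@(1,1) a7@(1,1) | pheromone: 0 0 0 0 0 0 / 0 18 0 0 37 0 / 0 0 0 0 0 0 / 0 0 0 0 0 0 / 0 0 0 0 0 0

......
.F..F.
......
......
......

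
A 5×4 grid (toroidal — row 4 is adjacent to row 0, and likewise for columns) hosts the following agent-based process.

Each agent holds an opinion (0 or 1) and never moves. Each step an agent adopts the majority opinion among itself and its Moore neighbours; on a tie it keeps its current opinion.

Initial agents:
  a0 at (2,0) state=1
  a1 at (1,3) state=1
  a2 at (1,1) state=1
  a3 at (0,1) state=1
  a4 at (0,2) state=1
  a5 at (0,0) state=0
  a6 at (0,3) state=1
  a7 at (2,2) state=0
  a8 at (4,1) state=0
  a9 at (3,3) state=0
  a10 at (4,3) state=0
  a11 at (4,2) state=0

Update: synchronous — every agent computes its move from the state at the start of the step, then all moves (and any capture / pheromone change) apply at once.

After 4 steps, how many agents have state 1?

10

t=1: a0@(2,0):1 a1@(1,3):1 a2@(1,1):1 a3@(0,1):1 a4@(0,2):1 a5@(0,0):1 a6@(0,3):1 a7@(2,2):0 a8@(4,1):0 a9@(3,3):0 a10@(4,3):0 a11@(4,2):0
t=2: a0@(2,0):1 a1@(1,3):1 a2@(1,1):1 a3@(0,1):1 a4@(0,2):1 a5@(0,0):1 a6@(0,3):1 a7@(2,2):0 a8@(4,1):1 a9@(3,3):0 a10@(4,3):0 a11@(4,2):0
t=3: a0@(2,0):1 a1@(1,3):1 a2@(1,1):1 a3@(0,1):1 a4@(0,2):1 a5@(0,0):1 a6@(0,3):1 a7@(2,2):0 a8@(4,1):1 a9@(3,3):0 a10@(4,3):0 a11@(4,2):1
t=4: a0@(2,0):1 a1@(1,3):1 a2@(1,1):1 a3@(0,1):1 a4@(0,2):1 a5@(0,0):1 a6@(0,3):1 a7@(2,2):0 a8@(4,1):1 a9@(3,3):0 a10@(4,3):1 a11@(4,2):1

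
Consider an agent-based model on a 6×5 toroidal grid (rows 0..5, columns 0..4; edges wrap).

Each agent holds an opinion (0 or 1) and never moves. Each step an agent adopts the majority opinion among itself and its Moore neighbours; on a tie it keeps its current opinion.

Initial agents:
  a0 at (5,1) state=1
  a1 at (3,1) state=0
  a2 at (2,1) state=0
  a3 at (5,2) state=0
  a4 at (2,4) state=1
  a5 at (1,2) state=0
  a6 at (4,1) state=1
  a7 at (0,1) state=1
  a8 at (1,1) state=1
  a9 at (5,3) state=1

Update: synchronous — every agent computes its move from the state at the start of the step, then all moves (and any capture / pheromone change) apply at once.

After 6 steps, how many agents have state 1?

t=1: a0@(5,1):1 a1@(3,1):0 a2@(2,1):0 a3@(5,2):1 a4@(2,4):1 a5@(1,2):0 a6@(4,1):1 a7@(0,1):1 a8@(1,1):1 a9@(5,3):1
t=2: (unchanged — steady state)

7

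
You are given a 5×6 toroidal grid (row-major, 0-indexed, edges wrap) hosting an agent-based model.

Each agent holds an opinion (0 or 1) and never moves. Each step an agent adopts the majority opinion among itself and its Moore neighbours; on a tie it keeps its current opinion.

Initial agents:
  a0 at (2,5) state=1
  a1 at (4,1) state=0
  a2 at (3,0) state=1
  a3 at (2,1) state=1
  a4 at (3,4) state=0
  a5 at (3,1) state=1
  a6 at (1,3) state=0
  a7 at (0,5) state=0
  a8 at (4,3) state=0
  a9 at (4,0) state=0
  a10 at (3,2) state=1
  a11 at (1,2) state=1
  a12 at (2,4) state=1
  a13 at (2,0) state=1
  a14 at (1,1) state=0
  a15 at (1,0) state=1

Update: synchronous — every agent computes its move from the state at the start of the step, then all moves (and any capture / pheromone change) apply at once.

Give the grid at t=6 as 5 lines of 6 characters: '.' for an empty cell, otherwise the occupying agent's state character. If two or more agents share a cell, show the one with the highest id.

t=1: a0@(2,5):1 a1@(4,1):1 a2@(3,0):1 a3@(2,1):1 a4@(3,4):0 a5@(3,1):1 a6@(1,3):1 a7@(0,5):0 a8@(4,3):0 a9@(4,0):0 a10@(3,2):1 a11@(1,2):1 a12@(2,4):1 a13@(2,0):1 a14@(1,1):1 a15@(1,0):1
t=2: a0@(2,5):1 a1@(4,1):1 a2@(3,0):1 a3@(2,1):1 a4@(3,4):0 a5@(3,1):1 a6@(1,3):1 a7@(0,5):0 a8@(4,3):0 a9@(4,0):1 a10@(3,2):1 a11@(1,2):1 a12@(2,4):1 a13@(2,0):1 a14@(1,1):1 a15@(1,0):1
t=3: a0@(2,5):1 a1@(4,1):1 a2@(3,0):1 a3@(2,1):1 a4@(3,4):0 a5@(3,1):1 a6@(1,3):1 a7@(0,5):1 a8@(4,3):0 a9@(4,0):1 a10@(3,2):1 a11@(1,2):1 a12@(2,4):1 a13@(2,0):1 a14@(1,1):1 a15@(1,0):1
t=4: (unchanged — steady state)

.....1
1111..
11..11
111.0.
11.0..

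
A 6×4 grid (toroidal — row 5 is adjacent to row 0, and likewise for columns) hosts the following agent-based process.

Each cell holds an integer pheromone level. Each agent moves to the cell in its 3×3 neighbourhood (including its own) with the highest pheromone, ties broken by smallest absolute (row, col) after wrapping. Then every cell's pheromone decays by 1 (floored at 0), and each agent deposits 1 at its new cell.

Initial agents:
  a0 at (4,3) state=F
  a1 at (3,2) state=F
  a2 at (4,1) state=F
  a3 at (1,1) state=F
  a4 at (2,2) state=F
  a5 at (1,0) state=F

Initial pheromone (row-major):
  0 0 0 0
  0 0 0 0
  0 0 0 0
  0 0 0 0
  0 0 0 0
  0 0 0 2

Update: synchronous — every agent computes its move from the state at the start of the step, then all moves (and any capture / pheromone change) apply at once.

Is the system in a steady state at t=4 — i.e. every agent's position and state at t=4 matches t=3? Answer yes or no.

no

t=1: a0@(5,3) a1@(2,1) a2@(3,0) a3@(0,0) a4@(1,1) a5@(0,0) | pheromone: 2 0 0 0 / 0 1 0 0 / 0 1 0 0 / 1 0 0 0 / 0 0 0 0 / 0 0 0 2
t=2: a0@(0,0) a1@(1,1) a2@(2,1) a3@(0,0) a4@(0,0) a5@(0,0) | pheromone: 5 0 0 0 / 0 1 0 0 / 0 1 0 0 / 0 0 0 0 / 0 0 0 0 / 0 0 0 1
t=3: a0@(0,0) a1@(0,0) a2@(1,1) a3@(0,0) a4@(0,0) a5@(0,0) | pheromone: 9 0 0 0 / 0 1 0 0 / 0 0 0 0 / 0 0 0 0 / 0 0 0 0 / 0 0 0 0
t=4: a0@(0,0) a1@(0,0) a2@(0,0) a3@(0,0) a4@(0,0) a5@(0,0) | pheromone: 14 0 0 0 / 0 0 0 0 / 0 0 0 0 / 0 0 0 0 / 0 0 0 0 / 0 0 0 0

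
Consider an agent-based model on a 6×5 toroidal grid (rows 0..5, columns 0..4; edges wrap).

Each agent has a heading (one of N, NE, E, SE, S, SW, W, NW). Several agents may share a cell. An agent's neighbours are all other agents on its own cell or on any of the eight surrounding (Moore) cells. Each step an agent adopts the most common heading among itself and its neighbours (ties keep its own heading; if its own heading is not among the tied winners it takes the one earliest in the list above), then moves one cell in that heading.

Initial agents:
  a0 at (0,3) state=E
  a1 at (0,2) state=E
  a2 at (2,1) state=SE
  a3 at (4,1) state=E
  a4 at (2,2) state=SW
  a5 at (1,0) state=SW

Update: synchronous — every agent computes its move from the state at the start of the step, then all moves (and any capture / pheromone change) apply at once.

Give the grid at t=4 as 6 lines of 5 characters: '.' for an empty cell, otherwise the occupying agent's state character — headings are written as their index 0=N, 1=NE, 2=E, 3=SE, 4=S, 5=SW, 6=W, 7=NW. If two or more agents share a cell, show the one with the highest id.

.555.
.....
.....
.....
.....
.5...

t=1: a0@(0,4):E a1@(0,3):E a2@(3,0):SW a3@(4,2):E a4@(3,1):SW a5@(2,4):SW
t=2: a0@(0,0):E a1@(0,4):E a2@(4,4):SW a3@(4,3):E a4@(4,0):SW a5@(3,3):SW
t=3: a0@(0,1):E a1@(0,0):E a2@(5,3):SW a3@(5,2):SW a4@(5,4):SW a5@(4,2):SW
t=4: a0@(0,2):E a1@(0,1):E a2@(0,2):SW a3@(0,1):SW a4@(0,3):SW a5@(5,1):SW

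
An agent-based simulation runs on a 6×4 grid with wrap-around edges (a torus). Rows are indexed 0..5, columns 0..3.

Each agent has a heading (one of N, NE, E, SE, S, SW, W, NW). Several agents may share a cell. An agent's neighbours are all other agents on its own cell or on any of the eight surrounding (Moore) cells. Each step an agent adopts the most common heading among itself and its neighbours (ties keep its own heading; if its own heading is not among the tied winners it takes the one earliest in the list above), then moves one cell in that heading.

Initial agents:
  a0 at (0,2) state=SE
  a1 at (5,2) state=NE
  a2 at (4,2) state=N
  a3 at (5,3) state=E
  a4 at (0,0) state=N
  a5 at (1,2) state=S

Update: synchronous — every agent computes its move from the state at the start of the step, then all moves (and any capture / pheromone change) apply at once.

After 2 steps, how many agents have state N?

t=1: a0@(1,3):SE a1@(4,3):NE a2@(3,2):N a3@(4,3):N a4@(5,0):N a5@(2,2):S
t=2: a0@(2,0):SE a1@(3,3):N a2@(2,2):N a3@(3,3):N a4@(4,0):N a5@(3,2):S

4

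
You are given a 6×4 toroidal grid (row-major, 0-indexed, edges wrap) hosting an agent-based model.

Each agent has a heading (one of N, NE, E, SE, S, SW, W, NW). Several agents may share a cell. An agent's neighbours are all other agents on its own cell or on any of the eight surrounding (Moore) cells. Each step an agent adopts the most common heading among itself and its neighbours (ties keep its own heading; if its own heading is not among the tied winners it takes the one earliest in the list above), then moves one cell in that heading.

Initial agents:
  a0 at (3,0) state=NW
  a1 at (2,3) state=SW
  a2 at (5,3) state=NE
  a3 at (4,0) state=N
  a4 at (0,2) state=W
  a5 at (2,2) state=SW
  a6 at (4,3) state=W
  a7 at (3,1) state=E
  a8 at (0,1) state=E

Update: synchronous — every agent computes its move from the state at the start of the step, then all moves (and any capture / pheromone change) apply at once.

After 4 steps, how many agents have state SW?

8

t=1: a0@(2,3):NW a1@(3,2):SW a2@(5,2):W a3@(3,0):N a4@(0,1):W a5@(3,1):SW a6@(4,2):W a7@(3,2):E a8@(0,2):E
t=2: a0@(1,2):NW a1@(4,1):SW a2@(5,1):W a3@(2,0):N a4@(0,0):W a5@(4,0):SW a6@(4,1):W a7@(4,1):SW a8@(0,1):W
t=3: a0@(0,1):NW a1@(5,0):SW a2@(5,0):W a3@(1,0):N a4@(0,3):W a5@(5,3):SW a6@(5,0):SW a7@(5,0):SW a8@(0,0):W
t=4: a0@(1,0):SW a1@(0,3):SW a2@(0,3):SW a3@(1,3):W a4@(1,2):SW a5@(0,2):SW a6@(0,3):SW a7@(0,3):SW a8@(1,3):SW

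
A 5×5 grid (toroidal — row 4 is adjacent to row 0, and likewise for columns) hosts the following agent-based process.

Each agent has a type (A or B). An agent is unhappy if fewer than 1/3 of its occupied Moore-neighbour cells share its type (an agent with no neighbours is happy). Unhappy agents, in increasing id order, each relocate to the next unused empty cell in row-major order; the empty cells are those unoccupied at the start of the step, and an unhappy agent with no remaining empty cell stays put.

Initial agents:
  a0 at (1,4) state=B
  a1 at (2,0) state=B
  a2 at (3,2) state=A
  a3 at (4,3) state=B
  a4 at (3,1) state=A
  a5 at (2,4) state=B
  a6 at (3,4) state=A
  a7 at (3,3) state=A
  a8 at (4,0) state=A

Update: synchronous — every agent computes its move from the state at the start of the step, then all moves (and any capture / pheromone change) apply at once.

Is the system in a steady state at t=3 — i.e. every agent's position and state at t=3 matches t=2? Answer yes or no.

t=1: a0@(1,4):B a1@(2,0):B a2@(3,2):A a3@(0,0):B a4@(3,1):A a5@(2,4):B a6@(3,4):A a7@(3,3):A a8@(4,0):A
t=2: (unchanged — steady state)

yes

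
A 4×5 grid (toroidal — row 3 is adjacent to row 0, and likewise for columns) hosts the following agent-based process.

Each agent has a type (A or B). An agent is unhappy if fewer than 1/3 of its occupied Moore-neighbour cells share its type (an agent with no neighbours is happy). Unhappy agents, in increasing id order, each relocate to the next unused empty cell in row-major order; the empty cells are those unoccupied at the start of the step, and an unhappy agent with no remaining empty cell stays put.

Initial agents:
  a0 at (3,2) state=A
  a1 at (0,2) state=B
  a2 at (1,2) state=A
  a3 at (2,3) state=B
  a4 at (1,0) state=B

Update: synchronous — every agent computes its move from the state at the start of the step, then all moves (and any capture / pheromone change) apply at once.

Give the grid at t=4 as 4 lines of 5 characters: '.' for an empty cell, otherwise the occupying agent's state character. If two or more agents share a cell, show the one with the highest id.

.BA.B
BA...
.....
.....

t=1: a0@(0,0):A a1@(0,1):B a2@(0,3):A a3@(0,4):B a4@(1,0):B
t=2: a0@(0,2):A a1@(0,1):B a2@(1,1):A a3@(0,4):B a4@(1,0):B
t=3: (unchanged — steady state)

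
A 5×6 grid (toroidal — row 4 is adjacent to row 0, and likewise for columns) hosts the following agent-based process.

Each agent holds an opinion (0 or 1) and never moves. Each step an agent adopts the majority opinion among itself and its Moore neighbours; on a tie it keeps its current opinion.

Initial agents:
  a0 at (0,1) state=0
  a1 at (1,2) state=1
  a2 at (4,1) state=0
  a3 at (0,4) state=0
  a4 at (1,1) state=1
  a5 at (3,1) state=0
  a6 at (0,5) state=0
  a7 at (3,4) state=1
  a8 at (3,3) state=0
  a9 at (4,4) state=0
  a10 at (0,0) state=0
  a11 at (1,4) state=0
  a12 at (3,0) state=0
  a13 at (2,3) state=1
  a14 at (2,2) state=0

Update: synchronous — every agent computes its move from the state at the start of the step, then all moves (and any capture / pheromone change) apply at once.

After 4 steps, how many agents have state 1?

0

t=1: a0@(0,1):0 a1@(1,2):1 a2@(4,1):0 a3@(0,4):0 a4@(1,1):0 a5@(3,1):0 a6@(0,5):0 a7@(3,4):1 a8@(3,3):0 a9@(4,4):0 a10@(0,0):0 a11@(1,4):0 a12@(3,0):0 a13@(2,3):1 a14@(2,2):0
t=2: a0@(0,1):0 a1@(1,2):0 a2@(4,1):0 a3@(0,4):0 a4@(1,1):0 a5@(3,1):0 a6@(0,5):0 a7@(3,4):1 a8@(3,3):0 a9@(4,4):0 a10@(0,0):0 a11@(1,4):0 a12@(3,0):0 a13@(2,3):1 a14@(2,2):0
t=3: a0@(0,1):0 a1@(1,2):0 a2@(4,1):0 a3@(0,4):0 a4@(1,1):0 a5@(3,1):0 a6@(0,5):0 a7@(3,4):1 a8@(3,3):0 a9@(4,4):0 a10@(0,0):0 a11@(1,4):0 a12@(3,0):0 a13@(2,3):0 a14@(2,2):0
t=4: a0@(0,1):0 a1@(1,2):0 a2@(4,1):0 a3@(0,4):0 a4@(1,1):0 a5@(3,1):0 a6@(0,5):0 a7@(3,4):0 a8@(3,3):0 a9@(4,4):0 a10@(0,0):0 a11@(1,4):0 a12@(3,0):0 a13@(2,3):0 a14@(2,2):0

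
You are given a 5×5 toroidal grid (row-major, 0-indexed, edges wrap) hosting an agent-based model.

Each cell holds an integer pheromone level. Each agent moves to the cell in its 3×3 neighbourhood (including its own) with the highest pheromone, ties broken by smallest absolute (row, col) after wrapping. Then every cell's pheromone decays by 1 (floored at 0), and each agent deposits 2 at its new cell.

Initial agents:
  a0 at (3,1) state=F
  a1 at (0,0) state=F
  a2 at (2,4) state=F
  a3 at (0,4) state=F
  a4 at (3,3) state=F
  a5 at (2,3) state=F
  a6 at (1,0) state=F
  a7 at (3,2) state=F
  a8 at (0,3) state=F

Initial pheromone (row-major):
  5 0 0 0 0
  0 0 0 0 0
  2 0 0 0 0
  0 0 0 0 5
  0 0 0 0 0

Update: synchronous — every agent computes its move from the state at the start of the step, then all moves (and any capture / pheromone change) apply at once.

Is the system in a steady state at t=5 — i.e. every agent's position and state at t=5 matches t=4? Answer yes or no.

t=1: a0@(2,0) a1@(0,0) a2@(3,4) a3@(0,0) a4@(3,4) a5@(3,4) a6@(0,0) a7@(2,1) a8@(0,2) | pheromone: 10 0 2 0 0 / 0 0 0 0 0 / 3 2 0 0 0 / 0 0 0 0 10 / 0 0 0 0 0
t=2: a0@(3,4) a1@(0,0) a2@(3,4) a3@(0,0) a4@(3,4) a5@(3,4) a6@(0,0) a7@(2,0) a8@(0,2) | pheromone: 15 0 3 0 0 / 0 0 0 0 0 / 4 1 0 0 0 / 0 0 0 0 17 / 0 0 0 0 0
t=3: a0@(3,4) a1@(0,0) a2@(3,4) a3@(0,0) a4@(3,4) a5@(3,4) a6@(0,0) a7@(3,4) a8@(0,2) | pheromone: 20 0 4 0 0 / 0 0 0 0 0 / 3 0 0 0 0 / 0 0 0 0 26 / 0 0 0 0 0
t=4: a0@(3,4) a1@(0,0) a2@(3,4) a3@(0,0) a4@(3,4) a5@(3,4) a6@(0,0) a7@(3,4) a8@(0,2) | pheromone: 25 0 5 0 0 / 0 0 0 0 0 / 2 0 0 0 0 / 0 0 0 0 35 / 0 0 0 0 0
t=5: a0@(3,4) a1@(0,0) a2@(3,4) a3@(0,0) a4@(3,4) a5@(3,4) a6@(0,0) a7@(3,4) a8@(0,2) | pheromone: 30 0 6 0 0 / 0 0 0 0 0 / 1 0 0 0 0 / 0 0 0 0 44 / 0 0 0 0 0

yes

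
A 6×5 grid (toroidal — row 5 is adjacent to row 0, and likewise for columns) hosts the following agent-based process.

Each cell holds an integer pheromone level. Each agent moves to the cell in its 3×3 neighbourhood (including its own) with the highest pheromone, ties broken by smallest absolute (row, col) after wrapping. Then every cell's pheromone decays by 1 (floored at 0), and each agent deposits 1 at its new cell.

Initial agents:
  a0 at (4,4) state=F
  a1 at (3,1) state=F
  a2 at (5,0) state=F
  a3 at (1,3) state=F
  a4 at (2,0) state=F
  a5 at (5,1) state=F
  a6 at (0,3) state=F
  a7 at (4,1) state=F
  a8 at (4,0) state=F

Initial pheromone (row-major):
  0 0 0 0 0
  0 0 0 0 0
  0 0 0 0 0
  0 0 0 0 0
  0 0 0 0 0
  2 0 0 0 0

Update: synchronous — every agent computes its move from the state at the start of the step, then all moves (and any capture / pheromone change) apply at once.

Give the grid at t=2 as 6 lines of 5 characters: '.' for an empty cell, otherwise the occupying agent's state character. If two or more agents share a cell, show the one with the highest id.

..F..
F....
.....
.....
.....
F....

t=1: a0@(5,0) a1@(2,0) a2@(5,0) a3@(0,2) a4@(1,0) a5@(5,0) a6@(0,2) a7@(5,0) a8@(5,0) | pheromone: 0 0 2 0 0 / 1 0 0 0 0 / 1 0 0 0 0 / 0 0 0 0 0 / 0 0 0 0 0 / 6 0 0 0 0
t=2: a0@(5,0) a1@(1,0) a2@(5,0) a3@(0,2) a4@(1,0) a5@(5,0) a6@(0,2) a7@(5,0) a8@(5,0) | pheromone: 0 0 3 0 0 / 2 0 0 0 0 / 0 0 0 0 0 / 0 0 0 0 0 / 0 0 0 0 0 / 10 0 0 0 0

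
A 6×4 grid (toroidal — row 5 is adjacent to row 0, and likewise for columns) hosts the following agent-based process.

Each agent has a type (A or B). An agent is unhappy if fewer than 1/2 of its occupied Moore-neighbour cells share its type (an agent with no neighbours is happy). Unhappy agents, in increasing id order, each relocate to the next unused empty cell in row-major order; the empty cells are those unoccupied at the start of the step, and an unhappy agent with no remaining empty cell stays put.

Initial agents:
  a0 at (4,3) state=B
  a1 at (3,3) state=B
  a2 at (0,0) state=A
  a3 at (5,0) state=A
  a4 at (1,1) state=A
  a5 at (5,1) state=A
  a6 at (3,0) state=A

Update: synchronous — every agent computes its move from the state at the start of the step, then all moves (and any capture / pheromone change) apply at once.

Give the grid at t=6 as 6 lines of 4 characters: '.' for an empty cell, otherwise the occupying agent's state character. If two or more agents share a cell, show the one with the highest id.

A.AB
.A..
....
...B
....
AA..

t=1: a0@(0,1):B a1@(3,3):B a2@(0,0):A a3@(5,0):A a4@(1,1):A a5@(5,1):A a6@(0,2):A
t=2: a0@(0,3):B a1@(3,3):B a2@(0,0):A a3@(5,0):A a4@(1,1):A a5@(5,1):A a6@(0,2):A
t=3: a0@(0,1):B a1@(3,3):B a2@(0,0):A a3@(5,0):A a4@(1,1):A a5@(5,1):A a6@(0,2):A
t=4: a0@(0,3):B a1@(3,3):B a2@(0,0):A a3@(5,0):A a4@(1,1):A a5@(5,1):A a6@(0,2):A
t=5: a0@(0,1):B a1@(3,3):B a2@(0,0):A a3@(5,0):A a4@(1,1):A a5@(5,1):A a6@(0,2):A
t=6: a0@(0,3):B a1@(3,3):B a2@(0,0):A a3@(5,0):A a4@(1,1):A a5@(5,1):A a6@(0,2):A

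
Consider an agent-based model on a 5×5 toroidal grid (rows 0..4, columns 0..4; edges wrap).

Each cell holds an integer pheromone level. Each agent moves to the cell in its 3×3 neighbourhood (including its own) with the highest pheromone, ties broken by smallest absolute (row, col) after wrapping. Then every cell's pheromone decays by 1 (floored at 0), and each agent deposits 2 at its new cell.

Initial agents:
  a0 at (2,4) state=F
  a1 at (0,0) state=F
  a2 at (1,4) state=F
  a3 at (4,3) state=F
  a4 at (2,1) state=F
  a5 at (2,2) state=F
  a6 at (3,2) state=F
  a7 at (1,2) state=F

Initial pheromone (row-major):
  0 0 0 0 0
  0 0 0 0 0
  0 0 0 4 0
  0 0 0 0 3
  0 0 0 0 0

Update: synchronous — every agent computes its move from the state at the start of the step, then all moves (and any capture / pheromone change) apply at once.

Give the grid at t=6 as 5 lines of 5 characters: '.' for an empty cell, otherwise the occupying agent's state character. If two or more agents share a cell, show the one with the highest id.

t=1: a0@(2,3) a1@(0,0) a2@(2,3) a3@(3,4) a4@(1,0) a5@(2,3) a6@(2,3) a7@(2,3) | pheromone: 2 0 0 0 0 / 2 0 0 0 0 / 0 0 0 13 0 / 0 0 0 0 4 / 0 0 0 0 0
t=2: a0@(2,3) a1@(0,0) a2@(2,3) a3@(2,3) a4@(0,0) a5@(2,3) a6@(2,3) a7@(2,3) | pheromone: 5 0 0 0 0 / 1 0 0 0 0 / 0 0 0 24 0 / 0 0 0 0 3 / 0 0 0 0 0
t=3: a0@(2,3) a1@(0,0) a2@(2,3) a3@(2,3) a4@(0,0) a5@(2,3) a6@(2,3) a7@(2,3) | pheromone: 8 0 0 0 0 / 0 0 0 0 0 / 0 0 0 35 0 / 0 0 0 0 2 / 0 0 0 0 0
t=4: a0@(2,3) a1@(0,0) a2@(2,3) a3@(2,3) a4@(0,0) a5@(2,3) a6@(2,3) a7@(2,3) | pheromone: 11 0 0 0 0 / 0 0 0 0 0 / 0 0 0 46 0 / 0 0 0 0 1 / 0 0 0 0 0
t=5: a0@(2,3) a1@(0,0) a2@(2,3) a3@(2,3) a4@(0,0) a5@(2,3) a6@(2,3) a7@(2,3) | pheromone: 14 0 0 0 0 / 0 0 0 0 0 / 0 0 0 57 0 / 0 0 0 0 0 / 0 0 0 0 0
t=6: a0@(2,3) a1@(0,0) a2@(2,3) a3@(2,3) a4@(0,0) a5@(2,3) a6@(2,3) a7@(2,3) | pheromone: 17 0 0 0 0 / 0 0 0 0 0 / 0 0 0 68 0 / 0 0 0 0 0 / 0 0 0 0 0

F....
.....
...F.
.....
.....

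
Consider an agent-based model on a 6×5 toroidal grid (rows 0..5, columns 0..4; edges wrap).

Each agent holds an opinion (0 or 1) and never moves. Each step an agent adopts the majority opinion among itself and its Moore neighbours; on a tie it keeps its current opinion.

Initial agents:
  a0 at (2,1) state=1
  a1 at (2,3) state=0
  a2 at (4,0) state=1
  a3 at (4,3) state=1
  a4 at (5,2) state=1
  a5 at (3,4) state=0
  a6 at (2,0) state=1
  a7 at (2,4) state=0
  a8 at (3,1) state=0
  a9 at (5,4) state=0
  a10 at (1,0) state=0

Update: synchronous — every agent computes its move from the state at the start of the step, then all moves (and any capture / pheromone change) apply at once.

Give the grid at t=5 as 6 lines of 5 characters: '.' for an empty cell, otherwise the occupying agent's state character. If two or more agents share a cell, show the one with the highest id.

.....
0....
01.00
.1..0
0..1.
..1.1

t=1: a0@(2,1):1 a1@(2,3):0 a2@(4,0):0 a3@(4,3):1 a4@(5,2):1 a5@(3,4):0 a6@(2,0):0 a7@(2,4):0 a8@(3,1):1 a9@(5,4):1 a10@(1,0):0
t=2: (unchanged — steady state)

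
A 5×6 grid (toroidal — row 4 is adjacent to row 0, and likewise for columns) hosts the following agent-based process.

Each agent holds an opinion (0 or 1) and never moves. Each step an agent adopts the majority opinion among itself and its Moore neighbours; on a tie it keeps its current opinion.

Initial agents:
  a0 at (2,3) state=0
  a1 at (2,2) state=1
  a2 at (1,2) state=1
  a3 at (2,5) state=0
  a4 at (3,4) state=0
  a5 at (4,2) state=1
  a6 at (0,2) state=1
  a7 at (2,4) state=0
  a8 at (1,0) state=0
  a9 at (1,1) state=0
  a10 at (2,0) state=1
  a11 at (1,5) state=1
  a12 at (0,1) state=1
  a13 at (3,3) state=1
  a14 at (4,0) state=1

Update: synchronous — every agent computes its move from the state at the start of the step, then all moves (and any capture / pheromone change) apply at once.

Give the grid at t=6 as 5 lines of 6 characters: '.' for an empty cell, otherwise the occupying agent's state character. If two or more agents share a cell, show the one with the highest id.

t=1: a0@(2,3):0 a1@(2,2):1 a2@(1,2):1 a3@(2,5):0 a4@(3,4):0 a5@(4,2):1 a6@(0,2):1 a7@(2,4):0 a8@(1,0):0 a9@(1,1):1 a10@(2,0):0 a11@(1,5):0 a12@(0,1):1 a13@(3,3):1 a14@(4,0):1
t=2: (unchanged — steady state)

.11...
011..0
0.1000
...10.
1.1...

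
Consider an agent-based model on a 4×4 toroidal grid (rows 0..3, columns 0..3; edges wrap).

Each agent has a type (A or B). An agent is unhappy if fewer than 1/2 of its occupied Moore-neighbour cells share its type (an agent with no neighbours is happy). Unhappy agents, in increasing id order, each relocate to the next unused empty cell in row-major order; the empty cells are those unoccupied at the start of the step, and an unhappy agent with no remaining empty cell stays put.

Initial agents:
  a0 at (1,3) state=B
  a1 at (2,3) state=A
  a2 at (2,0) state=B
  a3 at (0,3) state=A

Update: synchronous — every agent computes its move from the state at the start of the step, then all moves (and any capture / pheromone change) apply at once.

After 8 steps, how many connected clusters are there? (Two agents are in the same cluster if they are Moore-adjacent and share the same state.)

t=1: a0@(0,0):B a1@(0,1):A a2@(2,0):B a3@(0,2):A
t=2: a0@(0,3):B a1@(0,1):A a2@(2,0):B a3@(0,2):A
t=3: a0@(0,0):B a1@(0,1):A a2@(2,0):B a3@(0,2):A
t=4: a0@(0,3):B a1@(0,1):A a2@(2,0):B a3@(0,2):A
t=5: a0@(0,0):B a1@(0,1):A a2@(2,0):B a3@(0,2):A
t=6: a0@(0,3):B a1@(0,1):A a2@(2,0):B a3@(0,2):A
t=7: a0@(0,0):B a1@(0,1):A a2@(2,0):B a3@(0,2):A
t=8: a0@(0,3):B a1@(0,1):A a2@(2,0):B a3@(0,2):A

3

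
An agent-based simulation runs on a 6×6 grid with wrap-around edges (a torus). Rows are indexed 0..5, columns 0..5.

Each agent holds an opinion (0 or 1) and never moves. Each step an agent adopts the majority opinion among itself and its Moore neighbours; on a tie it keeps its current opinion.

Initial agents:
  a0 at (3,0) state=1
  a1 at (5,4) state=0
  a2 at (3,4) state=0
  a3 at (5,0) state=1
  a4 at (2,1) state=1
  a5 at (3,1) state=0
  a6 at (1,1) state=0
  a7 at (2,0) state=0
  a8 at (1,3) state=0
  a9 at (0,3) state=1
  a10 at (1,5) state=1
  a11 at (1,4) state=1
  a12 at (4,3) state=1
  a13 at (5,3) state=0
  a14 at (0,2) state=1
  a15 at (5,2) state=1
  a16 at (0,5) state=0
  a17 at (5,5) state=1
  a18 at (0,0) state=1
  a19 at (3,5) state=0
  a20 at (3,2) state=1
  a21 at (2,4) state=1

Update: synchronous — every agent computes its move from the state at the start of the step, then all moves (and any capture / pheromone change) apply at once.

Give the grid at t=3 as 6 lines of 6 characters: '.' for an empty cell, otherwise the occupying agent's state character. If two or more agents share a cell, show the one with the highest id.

1.11.1
.1.111
11..1.
111.00
...1..
1.1111

t=1: a0@(3,0):0 a1@(5,4):0 a2@(3,4):0 a3@(5,0):1 a4@(2,1):1 a5@(3,1):1 a6@(1,1):1 a7@(2,0):0 a8@(1,3):1 a9@(0,3):1 a10@(1,5):1 a11@(1,4):1 a12@(4,3):1 a13@(5,3):1 a14@(0,2):1 a15@(5,2):1 a16@(0,5):1 a17@(5,5):1 a18@(0,0):1 a19@(3,5):0 a20@(3,2):1 a21@(2,4):1
t=2: a0@(3,0):0 a1@(5,4):1 a2@(3,4):0 a3@(5,0):1 a4@(2,1):1 a5@(3,1):1 a6@(1,1):1 a7@(2,0):1 a8@(1,3):1 a9@(0,3):1 a10@(1,5):1 a11@(1,4):1 a12@(4,3):1 a13@(5,3):1 a14@(0,2):1 a15@(5,2):1 a16@(0,5):1 a17@(5,5):1 a18@(0,0):1 a19@(3,5):0 a20@(3,2):1 a21@(2,4):1
t=3: a0@(3,0):1 a1@(5,4):1 a2@(3,4):0 a3@(5,0):1 a4@(2,1):1 a5@(3,1):1 a6@(1,1):1 a7@(2,0):1 a8@(1,3):1 a9@(0,3):1 a10@(1,5):1 a11@(1,4):1 a12@(4,3):1 a13@(5,3):1 a14@(0,2):1 a15@(5,2):1 a16@(0,5):1 a17@(5,5):1 a18@(0,0):1 a19@(3,5):0 a20@(3,2):1 a21@(2,4):1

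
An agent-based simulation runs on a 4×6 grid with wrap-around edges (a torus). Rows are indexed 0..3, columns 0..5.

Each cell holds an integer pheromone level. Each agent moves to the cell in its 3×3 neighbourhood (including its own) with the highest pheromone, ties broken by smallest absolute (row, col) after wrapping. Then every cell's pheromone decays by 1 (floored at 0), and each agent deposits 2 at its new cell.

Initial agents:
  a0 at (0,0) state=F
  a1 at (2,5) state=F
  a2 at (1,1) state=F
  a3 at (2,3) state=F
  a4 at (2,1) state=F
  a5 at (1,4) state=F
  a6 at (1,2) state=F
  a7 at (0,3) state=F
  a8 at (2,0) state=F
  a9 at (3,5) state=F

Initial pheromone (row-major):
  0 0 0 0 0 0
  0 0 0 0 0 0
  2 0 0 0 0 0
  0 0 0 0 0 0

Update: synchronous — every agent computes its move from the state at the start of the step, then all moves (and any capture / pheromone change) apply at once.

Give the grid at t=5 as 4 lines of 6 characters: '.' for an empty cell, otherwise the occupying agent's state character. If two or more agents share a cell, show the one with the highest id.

t=1: a0@(0,0) a1@(2,0) a2@(2,0) a3@(1,2) a4@(2,0) a5@(0,3) a6@(0,1) a7@(0,2) a8@(2,0) a9@(2,0) | pheromone: 2 2 2 2 0 0 / 0 0 2 0 0 0 / 11 0 0 0 0 0 / 0 0 0 0 0 0
t=2: a0@(0,0) a1@(2,0) a2@(2,0) a3@(0,1) a4@(2,0) a5@(0,2) a6@(0,0) a7@(0,1) a8@(2,0) a9@(2,0) | pheromone: 5 5 3 1 0 0 / 0 0 1 0 0 0 / 20 0 0 0 0 0 / 0 0 0 0 0 0
t=3: a0@(0,0) a1@(2,0) a2@(2,0) a3@(0,0) a4@(2,0) a5@(0,1) a6@(0,0) a7@(0,0) a8@(2,0) a9@(2,0) | pheromone: 12 6 2 0 0 0 / 0 0 0 0 0 0 / 29 0 0 0 0 0 / 0 0 0 0 0 0
t=4: a0@(0,0) a1@(2,0) a2@(2,0) a3@(0,0) a4@(2,0) a5@(0,0) a6@(0,0) a7@(0,0) a8@(2,0) a9@(2,0) | pheromone: 21 5 1 0 0 0 / 0 0 0 0 0 0 / 38 0 0 0 0 0 / 0 0 0 0 0 0
t=5: a0@(0,0) a1@(2,0) a2@(2,0) a3@(0,0) a4@(2,0) a5@(0,0) a6@(0,0) a7@(0,0) a8@(2,0) a9@(2,0) | pheromone: 30 4 0 0 0 0 / 0 0 0 0 0 0 / 47 0 0 0 0 0 / 0 0 0 0 0 0

F.....
......
F.....
......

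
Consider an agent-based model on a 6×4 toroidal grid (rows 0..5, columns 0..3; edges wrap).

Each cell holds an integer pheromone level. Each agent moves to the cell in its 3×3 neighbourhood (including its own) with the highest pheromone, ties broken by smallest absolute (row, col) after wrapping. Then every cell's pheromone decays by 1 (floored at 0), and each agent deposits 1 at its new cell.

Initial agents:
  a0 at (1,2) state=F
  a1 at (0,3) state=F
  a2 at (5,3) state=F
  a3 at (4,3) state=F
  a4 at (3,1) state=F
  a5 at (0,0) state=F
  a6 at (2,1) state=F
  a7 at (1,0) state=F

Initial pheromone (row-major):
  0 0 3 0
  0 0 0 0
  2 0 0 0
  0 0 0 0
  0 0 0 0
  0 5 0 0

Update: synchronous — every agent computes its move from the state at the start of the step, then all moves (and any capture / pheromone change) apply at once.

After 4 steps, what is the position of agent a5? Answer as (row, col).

t=1: a0@(0,2) a1@(0,2) a2@(0,2) a3@(3,0) a4@(2,0) a5@(5,1) a6@(2,0) a7@(2,0) | pheromone: 0 0 5 0 / 0 0 0 0 / 4 0 0 0 / 1 0 0 0 / 0 0 0 0 / 0 5 0 0
t=2: a0@(0,2) a1@(0,2) a2@(0,2) a3@(2,0) a4@(2,0) a5@(0,2) a6@(2,0) a7@(2,0) | pheromone: 0 0 8 0 / 0 0 0 0 / 7 0 0 0 / 0 0 0 0 / 0 0 0 0 / 0 4 0 0
t=3: a0@(0,2) a1@(0,2) a2@(0,2) a3@(2,0) a4@(2,0) a5@(0,2) a6@(2,0) a7@(2,0) | pheromone: 0 0 11 0 / 0 0 0 0 / 10 0 0 0 / 0 0 0 0 / 0 0 0 0 / 0 3 0 0
t=4: a0@(0,2) a1@(0,2) a2@(0,2) a3@(2,0) a4@(2,0) a5@(0,2) a6@(2,0) a7@(2,0) | pheromone: 0 0 14 0 / 0 0 0 0 / 13 0 0 0 / 0 0 0 0 / 0 0 0 0 / 0 2 0 0

(0, 2)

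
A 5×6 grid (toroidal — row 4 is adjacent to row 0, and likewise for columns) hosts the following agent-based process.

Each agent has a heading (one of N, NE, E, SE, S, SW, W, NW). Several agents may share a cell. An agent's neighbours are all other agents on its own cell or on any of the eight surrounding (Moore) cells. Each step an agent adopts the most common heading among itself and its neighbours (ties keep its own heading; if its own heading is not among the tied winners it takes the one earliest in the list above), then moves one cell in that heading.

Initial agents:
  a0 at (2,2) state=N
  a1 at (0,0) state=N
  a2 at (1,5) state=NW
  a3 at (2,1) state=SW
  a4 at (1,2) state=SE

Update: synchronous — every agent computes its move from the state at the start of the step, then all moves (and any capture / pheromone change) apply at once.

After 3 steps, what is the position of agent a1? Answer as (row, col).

t=1: a0@(1,2):N a1@(4,0):N a2@(0,4):NW a3@(3,0):SW a4@(2,3):SE
t=2: a0@(0,2):N a1@(3,0):N a2@(4,3):NW a3@(4,5):SW a4@(3,4):SE
t=3: a0@(4,2):N a1@(2,0):N a2@(3,2):NW a3@(0,4):SW a4@(4,5):SE

(2, 0)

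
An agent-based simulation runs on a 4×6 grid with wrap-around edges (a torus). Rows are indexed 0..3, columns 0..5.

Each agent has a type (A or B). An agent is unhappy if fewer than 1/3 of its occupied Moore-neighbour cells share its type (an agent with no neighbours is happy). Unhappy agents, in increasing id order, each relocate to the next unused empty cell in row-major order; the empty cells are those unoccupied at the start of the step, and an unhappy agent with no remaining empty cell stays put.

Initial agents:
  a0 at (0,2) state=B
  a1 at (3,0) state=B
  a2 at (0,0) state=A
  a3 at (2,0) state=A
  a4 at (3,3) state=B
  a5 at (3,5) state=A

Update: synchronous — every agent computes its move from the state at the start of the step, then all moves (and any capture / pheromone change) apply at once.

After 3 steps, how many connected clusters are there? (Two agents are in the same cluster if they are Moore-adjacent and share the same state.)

2

t=1: a0@(0,2):B a1@(0,1):B a2@(0,0):A a3@(2,0):A a4@(3,3):B a5@(3,5):A
t=2: (unchanged — steady state)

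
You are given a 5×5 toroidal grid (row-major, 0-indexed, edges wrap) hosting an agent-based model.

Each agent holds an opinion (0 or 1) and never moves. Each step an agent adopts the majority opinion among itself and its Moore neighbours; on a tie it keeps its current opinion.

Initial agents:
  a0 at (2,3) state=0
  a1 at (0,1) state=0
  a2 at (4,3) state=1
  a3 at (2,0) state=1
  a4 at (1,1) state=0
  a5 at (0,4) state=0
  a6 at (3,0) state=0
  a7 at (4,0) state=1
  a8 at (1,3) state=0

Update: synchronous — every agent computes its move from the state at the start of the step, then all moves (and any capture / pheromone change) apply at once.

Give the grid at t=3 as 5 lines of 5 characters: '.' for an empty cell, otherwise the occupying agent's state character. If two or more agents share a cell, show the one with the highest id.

t=1: a0@(2,3):0 a1@(0,1):0 a2@(4,3):1 a3@(2,0):0 a4@(1,1):0 a5@(0,4):0 a6@(3,0):1 a7@(4,0):0 a8@(1,3):0
t=2: a0@(2,3):0 a1@(0,1):0 a2@(4,3):1 a3@(2,0):0 a4@(1,1):0 a5@(0,4):0 a6@(3,0):0 a7@(4,0):0 a8@(1,3):0
t=3: (unchanged — steady state)

.0..0
.0.0.
0..0.
0....
0..1.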